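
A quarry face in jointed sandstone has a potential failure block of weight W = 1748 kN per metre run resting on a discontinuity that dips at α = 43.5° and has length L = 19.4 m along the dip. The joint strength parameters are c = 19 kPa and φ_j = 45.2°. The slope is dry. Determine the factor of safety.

Resolving the block weight along and normal to the plane and applying the Mohr–Coulomb strength on the joint:
N' = W cosα = 1748·cos43.5° = 1268.0 kN/m
Driving force T = W sinα = 1748·sin43.5° = 1203.2 kN/m
Resisting force R = c·L + N'·tanφ_j = 19·19.4 + 1268.0·tan45.2° = 368.6 + 1276.8 = 1645.4 kN/m
FS = R / T = 1645.4 / 1203.2 = 1.368

FS = 1.37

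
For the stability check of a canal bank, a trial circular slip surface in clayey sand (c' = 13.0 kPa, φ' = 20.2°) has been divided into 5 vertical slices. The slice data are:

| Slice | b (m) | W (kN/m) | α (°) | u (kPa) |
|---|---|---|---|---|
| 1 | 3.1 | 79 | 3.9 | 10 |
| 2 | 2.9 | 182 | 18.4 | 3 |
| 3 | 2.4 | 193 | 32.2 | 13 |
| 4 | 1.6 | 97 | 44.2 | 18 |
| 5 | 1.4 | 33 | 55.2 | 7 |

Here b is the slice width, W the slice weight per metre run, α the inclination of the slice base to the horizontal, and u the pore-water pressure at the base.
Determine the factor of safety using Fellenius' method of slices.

Ordinary method of slices: FS = Σ[c'·Δl_i + (W_i cosα_i − u_i·Δl_i)·tanφ'] / Σ W_i sinα_i, with Δl_i = b_i / cosα_i.
Slice 1: Δl = 3.1/cos3.9° = 3.107 m; N'_1 = 79·cos3.9° − 10·3.107 = 47.7; c'Δl = 40.39; W sinα = 5.4
Slice 2: Δl = 2.9/cos18.4° = 3.056 m; N'_2 = 182·cos18.4° − 3·3.056 = 163.5; c'Δl = 39.73; W sinα = 57.4
Slice 3: Δl = 2.4/cos32.2° = 2.836 m; N'_3 = 193·cos32.2° − 13·2.836 = 126.4; c'Δl = 36.87; W sinα = 102.8
Slice 4: Δl = 1.6/cos44.2° = 2.232 m; N'_4 = 97·cos44.2° − 18·2.232 = 29.4; c'Δl = 29.01; W sinα = 67.6
Slice 5: Δl = 1.4/cos55.2° = 2.453 m; N'_5 = 33·cos55.2° − 7·2.453 = 1.7; c'Δl = 31.89; W sinα = 27.1
Σc'Δl = 177.9 kN/m; ΣN' = 368.7 kN/m; ΣW sinα = 260.4 kN/m
Resisting = 177.9 + 368.7·tan20.2° = 177.9 + 135.7 = 313.6 kN/m
FS = 313.6 / 260.4 = 1.204

FS = 1.20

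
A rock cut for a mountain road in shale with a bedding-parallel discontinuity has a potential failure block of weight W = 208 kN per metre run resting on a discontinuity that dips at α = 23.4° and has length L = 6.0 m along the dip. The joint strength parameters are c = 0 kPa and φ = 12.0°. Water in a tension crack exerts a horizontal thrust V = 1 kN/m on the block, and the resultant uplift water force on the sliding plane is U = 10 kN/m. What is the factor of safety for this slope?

Resolving the block weight along and normal to the plane and applying the Mohr–Coulomb strength on the joint:
N' = W cosα − U − V sinα = 208·cos23.4° − 10 − 1·sin23.4° = 180.5 kN/m
Driving force T = W sinα + V cosα = 208·sin23.4° + 1·cos23.4° = 83.5 kN/m
Resisting force R = c·L + N'·tanφ = 0·6.0 + 180.5·tan12.0° = 0.0 + 38.4 = 38.4 kN/m
FS = R / T = 38.4 / 83.5 = 0.459

FS = 0.46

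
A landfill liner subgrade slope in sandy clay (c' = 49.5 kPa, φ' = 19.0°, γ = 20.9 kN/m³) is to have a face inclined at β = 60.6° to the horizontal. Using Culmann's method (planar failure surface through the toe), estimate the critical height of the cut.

H_c = 30.94 m

Culmann's analysis gives the critical failure plane at α_cr = (β + φ')/2 = (60.6 + 19.0)/2 = 39.8°, and the critical height
H_c = (4c'/γ) · sinβ cosφ' / [1 − cos(β − φ')]
    = (4·49.5/20.9) · sin60.6°·cos19.0° / [1 − cos(41.6°)]
    = 9.474 · 0.8712·0.9455 / [1 − 0.7478]
    = 9.474 · 0.8237 / 0.2522
    = 30.94 m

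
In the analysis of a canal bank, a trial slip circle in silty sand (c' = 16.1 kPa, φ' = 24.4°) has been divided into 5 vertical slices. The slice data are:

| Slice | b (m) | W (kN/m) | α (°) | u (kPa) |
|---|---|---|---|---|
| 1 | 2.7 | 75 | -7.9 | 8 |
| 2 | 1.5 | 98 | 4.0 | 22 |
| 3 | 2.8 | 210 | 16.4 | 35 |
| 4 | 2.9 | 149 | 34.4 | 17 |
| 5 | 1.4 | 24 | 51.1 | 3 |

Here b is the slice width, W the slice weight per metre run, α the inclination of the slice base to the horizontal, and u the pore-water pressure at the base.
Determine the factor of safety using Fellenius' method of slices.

FS = 2.13

Ordinary method of slices: FS = Σ[c'·Δl_i + (W_i cosα_i − u_i·Δl_i)·tanφ'] / Σ W_i sinα_i, with Δl_i = b_i / cosα_i.
Slice 1: Δl = 2.7/cos(-7.9°) = 2.726 m; N'_1 = 75·cos(-7.9°) − 8·2.726 = 52.5; c'Δl = 43.89; W sinα = -10.3
Slice 2: Δl = 1.5/cos4.0° = 1.504 m; N'_2 = 98·cos4.0° − 22·1.504 = 64.7; c'Δl = 24.21; W sinα = 6.8
Slice 3: Δl = 2.8/cos16.4° = 2.919 m; N'_3 = 210·cos16.4° − 35·2.919 = 99.3; c'Δl = 46.99; W sinα = 59.3
Slice 4: Δl = 2.9/cos34.4° = 3.515 m; N'_4 = 149·cos34.4° − 17·3.515 = 63.2; c'Δl = 56.59; W sinα = 84.2
Slice 5: Δl = 1.4/cos51.1° = 2.229 m; N'_5 = 24·cos51.1° − 3·2.229 = 8.4; c'Δl = 35.89; W sinα = 18.7
Σc'Δl = 207.6 kN/m; ΣN' = 288.0 kN/m; ΣW sinα = 158.7 kN/m
Resisting = 207.6 + 288.0·tan24.4° = 207.6 + 130.7 = 338.2 kN/m
FS = 338.2 / 158.7 = 2.132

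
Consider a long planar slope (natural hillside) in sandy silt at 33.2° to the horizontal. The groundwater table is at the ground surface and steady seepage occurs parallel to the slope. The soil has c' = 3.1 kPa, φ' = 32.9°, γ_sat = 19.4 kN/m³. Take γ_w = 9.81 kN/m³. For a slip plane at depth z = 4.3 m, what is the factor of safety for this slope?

With seepage parallel to the slope and the water table at the surface, the effective normal stress on the slip plane uses the buoyant unit weight γ' = γ_sat − γ_w while the driving shear stress uses γ_sat:
FS = [c' + γ' z cos²β tanφ'] / [γ_sat z sinβ cosβ]
γ' = 19.4 − 9.81 = 9.59 kN/m³
Numerator = 3.1 + 9.59·4.3·cos²33.2°·tan32.9° = 3.1 + 9.59·4.3·0.7002·0.6469 = 21.779 kPa
Denominator = 19.4·4.3·sin33.2°·cos33.2° = 19.4·4.3·0.5476·0.8368 = 38.221 kPa
FS = 21.779 / 38.221 = 0.570

FS = 0.57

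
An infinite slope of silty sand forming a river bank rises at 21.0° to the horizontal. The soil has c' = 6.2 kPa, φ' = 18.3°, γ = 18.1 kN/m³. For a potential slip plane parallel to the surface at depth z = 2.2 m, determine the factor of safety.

FS = 1.33

For an infinite slope with a slip plane parallel to the surface (no pore pressure): FS = [c' + γz cos²β tanφ'] / [γz sinβ cosβ].
γz = 18.1·2.2 = 39.82 kN/m²
Numerator = 6.2 + 39.82·cos²21.0°·tan18.3° = 6.2 + 39.82·0.8716·0.3307 = 17.678 kPa
Denominator = 39.82·sin21.0°·cos21.0° = 39.82·0.3584·0.9336 = 13.322 kPa
FS = 17.678 / 13.322 = 1.327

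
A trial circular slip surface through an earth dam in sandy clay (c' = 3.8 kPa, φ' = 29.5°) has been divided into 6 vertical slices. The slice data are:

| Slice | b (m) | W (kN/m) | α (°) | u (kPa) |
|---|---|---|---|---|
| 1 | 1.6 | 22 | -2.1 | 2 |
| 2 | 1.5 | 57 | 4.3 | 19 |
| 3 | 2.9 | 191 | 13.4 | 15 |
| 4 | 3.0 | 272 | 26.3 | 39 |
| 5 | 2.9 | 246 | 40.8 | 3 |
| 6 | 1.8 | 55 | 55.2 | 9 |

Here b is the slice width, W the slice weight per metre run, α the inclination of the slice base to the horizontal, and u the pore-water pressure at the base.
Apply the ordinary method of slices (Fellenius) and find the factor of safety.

Ordinary method of slices: FS = Σ[c'·Δl_i + (W_i cosα_i − u_i·Δl_i)·tanφ'] / Σ W_i sinα_i, with Δl_i = b_i / cosα_i.
Slice 1: Δl = 1.6/cos(-2.1°) = 1.601 m; N'_1 = 22·cos(-2.1°) − 2·1.601 = 18.8; c'Δl = 6.08; W sinα = -0.8
Slice 2: Δl = 1.5/cos4.3° = 1.504 m; N'_2 = 57·cos4.3° − 19·1.504 = 28.3; c'Δl = 5.72; W sinα = 4.3
Slice 3: Δl = 2.9/cos13.4° = 2.981 m; N'_3 = 191·cos13.4° − 15·2.981 = 141.1; c'Δl = 11.33; W sinα = 44.3
Slice 4: Δl = 3.0/cos26.3° = 3.346 m; N'_4 = 272·cos26.3° − 39·3.346 = 113.3; c'Δl = 12.72; W sinα = 120.5
Slice 5: Δl = 2.9/cos40.8° = 3.831 m; N'_5 = 246·cos40.8° − 3·3.831 = 174.7; c'Δl = 14.56; W sinα = 160.7
Slice 6: Δl = 1.8/cos55.2° = 3.154 m; N'_6 = 55·cos55.2° − 9·3.154 = 3.0; c'Δl = 11.98; W sinα = 45.2
Σc'Δl = 62.4 kN/m; ΣN' = 479.2 kN/m; ΣW sinα = 374.2 kN/m
Resisting = 62.4 + 479.2·tan29.5° = 62.4 + 271.1 = 333.5 kN/m
FS = 333.5 / 374.2 = 0.891

FS = 0.89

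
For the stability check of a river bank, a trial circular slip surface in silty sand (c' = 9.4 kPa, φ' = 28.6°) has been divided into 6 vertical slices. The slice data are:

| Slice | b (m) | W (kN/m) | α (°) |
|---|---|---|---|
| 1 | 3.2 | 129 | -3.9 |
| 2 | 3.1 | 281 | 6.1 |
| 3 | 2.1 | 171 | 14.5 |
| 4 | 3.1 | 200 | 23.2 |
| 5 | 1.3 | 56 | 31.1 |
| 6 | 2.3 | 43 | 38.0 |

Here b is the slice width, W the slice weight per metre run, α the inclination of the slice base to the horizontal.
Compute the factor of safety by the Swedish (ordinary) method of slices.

FS = 3.08

Ordinary method of slices: FS = Σ[c'·Δl_i + (W_i cosα_i)·tanφ'] / Σ W_i sinα_i, with Δl_i = b_i / cosα_i.
Slice 1: Δl = 3.2/cos(-3.9°) = 3.207 m; N'_1 = 129·cos(-3.9°) = 128.7; c'Δl = 30.15; W sinα = -8.8
Slice 2: Δl = 3.1/cos6.1° = 3.118 m; N'_2 = 281·cos6.1° = 279.4; c'Δl = 29.31; W sinα = 29.9
Slice 3: Δl = 2.1/cos14.5° = 2.169 m; N'_3 = 171·cos14.5° = 165.6; c'Δl = 20.39; W sinα = 42.8
Slice 4: Δl = 3.1/cos23.2° = 3.373 m; N'_4 = 200·cos23.2° = 183.8; c'Δl = 31.70; W sinα = 78.8
Slice 5: Δl = 1.3/cos31.1° = 1.518 m; N'_5 = 56·cos31.1° = 48.0; c'Δl = 14.27; W sinα = 28.9
Slice 6: Δl = 2.3/cos38.0° = 2.919 m; N'_6 = 43·cos38.0° = 33.9; c'Δl = 27.44; W sinα = 26.5
Σc'Δl = 153.3 kN/m; ΣN' = 839.3 kN/m; ΣW sinα = 198.1 kN/m
Resisting = 153.3 + 839.3·tan28.6° = 153.3 + 457.6 = 610.9 kN/m
FS = 610.9 / 198.1 = 3.084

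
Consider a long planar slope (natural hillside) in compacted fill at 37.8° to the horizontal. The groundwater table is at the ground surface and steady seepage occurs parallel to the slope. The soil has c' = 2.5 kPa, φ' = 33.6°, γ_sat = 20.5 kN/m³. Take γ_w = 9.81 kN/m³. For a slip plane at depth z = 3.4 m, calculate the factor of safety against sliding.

With seepage parallel to the slope and the water table at the surface, the effective normal stress on the slip plane uses the buoyant unit weight γ' = γ_sat − γ_w while the driving shear stress uses γ_sat:
FS = [c' + γ' z cos²β tanφ'] / [γ_sat z sinβ cosβ]
γ' = 20.5 − 9.81 = 10.69 kN/m³
Numerator = 2.5 + 10.69·3.4·cos²37.8°·tan33.6° = 2.5 + 10.69·3.4·0.6243·0.6644 = 17.577 kPa
Denominator = 20.5·3.4·sin37.8°·cos37.8° = 20.5·3.4·0.6129·0.7902 = 33.755 kPa
FS = 17.577 / 33.755 = 0.521

FS = 0.52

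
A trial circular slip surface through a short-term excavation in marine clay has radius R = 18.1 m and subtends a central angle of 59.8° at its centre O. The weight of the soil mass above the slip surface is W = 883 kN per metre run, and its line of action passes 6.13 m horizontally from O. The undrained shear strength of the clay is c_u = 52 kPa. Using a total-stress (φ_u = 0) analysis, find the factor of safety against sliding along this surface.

Taking moments about the centre O, the resisting moment is provided by the undrained shear strength acting along the arc:
Arc length L_a = R·θ = 18.1·(59.8°·π/180) = 18.1·1.0437 = 18.89 m
M_R = c_u·L_a·R = 52·18.89·18.1 = 17780.3 kN·m/m
M_D = W·d = 883·6.13 = 5412.8 kN·m/m
FS = M_R / M_D = 17780.3 / 5412.8 = 3.285

FS = 3.28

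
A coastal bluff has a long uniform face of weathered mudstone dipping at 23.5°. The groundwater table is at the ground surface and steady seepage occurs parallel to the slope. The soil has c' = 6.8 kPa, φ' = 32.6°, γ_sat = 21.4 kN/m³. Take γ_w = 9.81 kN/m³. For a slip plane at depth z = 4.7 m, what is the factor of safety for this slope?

FS = 0.98

With seepage parallel to the slope and the water table at the surface, the effective normal stress on the slip plane uses the buoyant unit weight γ' = γ_sat − γ_w while the driving shear stress uses γ_sat:
FS = [c' + γ' z cos²β tanφ'] / [γ_sat z sinβ cosβ]
γ' = 21.4 − 9.81 = 11.59 kN/m³
Numerator = 6.8 + 11.59·4.7·cos²23.5°·tan32.6° = 6.8 + 11.59·4.7·0.8410·0.6395 = 36.098 kPa
Denominator = 21.4·4.7·sin23.5°·cos23.5° = 21.4·4.7·0.3987·0.9171 = 36.780 kPa
FS = 36.098 / 36.780 = 0.981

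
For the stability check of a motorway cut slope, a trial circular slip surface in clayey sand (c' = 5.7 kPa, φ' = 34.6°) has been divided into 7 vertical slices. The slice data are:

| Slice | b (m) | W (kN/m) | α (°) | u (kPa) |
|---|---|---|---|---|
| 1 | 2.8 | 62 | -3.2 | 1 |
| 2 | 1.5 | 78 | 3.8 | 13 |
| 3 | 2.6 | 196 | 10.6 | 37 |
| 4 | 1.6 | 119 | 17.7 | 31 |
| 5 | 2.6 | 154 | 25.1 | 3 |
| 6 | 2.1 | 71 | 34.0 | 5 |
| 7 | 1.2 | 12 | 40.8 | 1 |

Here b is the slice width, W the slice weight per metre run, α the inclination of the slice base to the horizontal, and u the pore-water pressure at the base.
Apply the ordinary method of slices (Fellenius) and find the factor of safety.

Ordinary method of slices: FS = Σ[c'·Δl_i + (W_i cosα_i − u_i·Δl_i)·tanφ'] / Σ W_i sinα_i, with Δl_i = b_i / cosα_i.
Slice 1: Δl = 2.8/cos(-3.2°) = 2.804 m; N'_1 = 62·cos(-3.2°) − 1·2.804 = 59.1; c'Δl = 15.98; W sinα = -3.5
Slice 2: Δl = 1.5/cos3.8° = 1.503 m; N'_2 = 78·cos3.8° − 13·1.503 = 58.3; c'Δl = 8.57; W sinα = 5.2
Slice 3: Δl = 2.6/cos10.6° = 2.645 m; N'_3 = 196·cos10.6° − 37·2.645 = 94.8; c'Δl = 15.08; W sinα = 36.1
Slice 4: Δl = 1.6/cos17.7° = 1.680 m; N'_4 = 119·cos17.7° − 31·1.680 = 61.3; c'Δl = 9.57; W sinα = 36.2
Slice 5: Δl = 2.6/cos25.1° = 2.871 m; N'_5 = 154·cos25.1° − 3·2.871 = 130.8; c'Δl = 16.37; W sinα = 65.3
Slice 6: Δl = 2.1/cos34.0° = 2.533 m; N'_6 = 71·cos34.0° − 5·2.533 = 46.2; c'Δl = 14.44; W sinα = 39.7
Slice 7: Δl = 1.2/cos40.8° = 1.585 m; N'_7 = 12·cos40.8° − 1·1.585 = 7.5; c'Δl = 9.04; W sinα = 7.8
Σc'Δl = 89.0 kN/m; ΣN' = 458.0 kN/m; ΣW sinα = 186.8 kN/m
Resisting = 89.0 + 458.0·tan34.6° = 89.0 + 316.0 = 405.0 kN/m
FS = 405.0 / 186.8 = 2.168

FS = 2.17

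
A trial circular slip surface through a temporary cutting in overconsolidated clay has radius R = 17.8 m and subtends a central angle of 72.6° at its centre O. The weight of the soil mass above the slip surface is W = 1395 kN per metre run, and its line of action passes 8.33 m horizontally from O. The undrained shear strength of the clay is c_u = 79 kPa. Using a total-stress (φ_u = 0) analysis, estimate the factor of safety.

Taking moments about the centre O, the resisting moment is provided by the undrained shear strength acting along the arc:
Arc length L_a = R·θ = 17.8·(72.6°·π/180) = 17.8·1.2671 = 22.55 m
M_R = c_u·L_a·R = 79·22.55·17.8 = 31716.2 kN·m/m
M_D = W·d = 1395·8.33 = 11620.4 kN·m/m
FS = M_R / M_D = 31716.2 / 11620.4 = 2.729

FS = 2.73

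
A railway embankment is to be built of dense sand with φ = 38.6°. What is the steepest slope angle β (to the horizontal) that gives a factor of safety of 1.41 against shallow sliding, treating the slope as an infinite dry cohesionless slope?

β = 29.5°

For an infinite dry cohesionless slope FS = tanφ/tanβ, so tanβ = tanφ / FS.
tanβ = tan38.6° / 1.41 = 0.7983 / 1.41 = 0.5662
β = arctan(0.5662) = 29.52°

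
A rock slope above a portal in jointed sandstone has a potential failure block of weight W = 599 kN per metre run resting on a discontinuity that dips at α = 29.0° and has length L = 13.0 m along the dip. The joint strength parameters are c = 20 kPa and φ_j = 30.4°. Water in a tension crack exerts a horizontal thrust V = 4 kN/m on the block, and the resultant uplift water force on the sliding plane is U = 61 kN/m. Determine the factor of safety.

FS = 1.80

Resolving the block weight along and normal to the plane and applying the Mohr–Coulomb strength on the joint:
N' = W cosα − U − V sinα = 599·cos29.0° − 61 − 4·sin29.0° = 461.0 kN/m
Driving force T = W sinα + V cosα = 599·sin29.0° + 4·cos29.0° = 293.9 kN/m
Resisting force R = c·L + N'·tanφ_j = 20·13.0 + 461.0·tan30.4° = 260.0 + 270.4 = 530.4 kN/m
FS = R / T = 530.4 / 293.9 = 1.805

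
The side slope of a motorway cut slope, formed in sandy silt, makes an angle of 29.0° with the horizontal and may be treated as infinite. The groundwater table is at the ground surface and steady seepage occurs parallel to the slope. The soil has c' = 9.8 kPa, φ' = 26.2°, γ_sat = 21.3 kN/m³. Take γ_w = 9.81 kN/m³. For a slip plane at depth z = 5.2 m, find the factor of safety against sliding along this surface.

FS = 0.69

With seepage parallel to the slope and the water table at the surface, the effective normal stress on the slip plane uses the buoyant unit weight γ' = γ_sat − γ_w while the driving shear stress uses γ_sat:
FS = [c' + γ' z cos²β tanφ'] / [γ_sat z sinβ cosβ]
γ' = 21.3 − 9.81 = 11.49 kN/m³
Numerator = 9.8 + 11.49·5.2·cos²29.0°·tan26.2° = 9.8 + 11.49·5.2·0.7650·0.4921 = 32.290 kPa
Denominator = 21.3·5.2·sin29.0°·cos29.0° = 21.3·5.2·0.4848·0.8746 = 46.965 kPa
FS = 32.290 / 46.965 = 0.688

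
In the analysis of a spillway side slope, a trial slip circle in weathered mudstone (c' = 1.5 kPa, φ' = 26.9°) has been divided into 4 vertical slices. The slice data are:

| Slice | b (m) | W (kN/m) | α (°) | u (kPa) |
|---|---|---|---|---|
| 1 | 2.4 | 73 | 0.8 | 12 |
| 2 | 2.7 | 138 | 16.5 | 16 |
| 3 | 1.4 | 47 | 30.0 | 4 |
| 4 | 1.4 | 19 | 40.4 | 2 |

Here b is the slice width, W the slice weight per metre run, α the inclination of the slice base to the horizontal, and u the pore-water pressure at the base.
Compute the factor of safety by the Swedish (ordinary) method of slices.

FS = 1.35

Ordinary method of slices: FS = Σ[c'·Δl_i + (W_i cosα_i − u_i·Δl_i)·tanφ'] / Σ W_i sinα_i, with Δl_i = b_i / cosα_i.
Slice 1: Δl = 2.4/cos0.8° = 2.400 m; N'_1 = 73·cos0.8° − 12·2.400 = 44.2; c'Δl = 3.60; W sinα = 1.0
Slice 2: Δl = 2.7/cos16.5° = 2.816 m; N'_2 = 138·cos16.5° − 16·2.816 = 87.3; c'Δl = 4.22; W sinα = 39.2
Slice 3: Δl = 1.4/cos30.0° = 1.617 m; N'_3 = 47·cos30.0° − 4·1.617 = 34.2; c'Δl = 2.42; W sinα = 23.5
Slice 4: Δl = 1.4/cos40.4° = 1.838 m; N'_4 = 19·cos40.4° − 2·1.838 = 10.8; c'Δl = 2.76; W sinα = 12.3
Σc'Δl = 13.0 kN/m; ΣN' = 176.5 kN/m; ΣW sinα = 76.0 kN/m
Resisting = 13.0 + 176.5·tan26.9° = 13.0 + 89.5 = 102.5 kN/m
FS = 102.5 / 76.0 = 1.349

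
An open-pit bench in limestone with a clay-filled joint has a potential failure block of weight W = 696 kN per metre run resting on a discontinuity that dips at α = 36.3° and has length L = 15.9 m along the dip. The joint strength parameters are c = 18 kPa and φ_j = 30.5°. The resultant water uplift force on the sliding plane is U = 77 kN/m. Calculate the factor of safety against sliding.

Resolving the block weight along and normal to the plane and applying the Mohr–Coulomb strength on the joint:
N' = W cosα − U = 696·cos36.3° − 77 = 483.9 kN/m
Driving force T = W sinα = 696·sin36.3° = 412.0 kN/m
Resisting force R = c·L + N'·tanφ_j = 18·15.9 + 483.9·tan30.5° = 286.2 + 285.1 = 571.3 kN/m
FS = R / T = 571.3 / 412.0 = 1.386

FS = 1.39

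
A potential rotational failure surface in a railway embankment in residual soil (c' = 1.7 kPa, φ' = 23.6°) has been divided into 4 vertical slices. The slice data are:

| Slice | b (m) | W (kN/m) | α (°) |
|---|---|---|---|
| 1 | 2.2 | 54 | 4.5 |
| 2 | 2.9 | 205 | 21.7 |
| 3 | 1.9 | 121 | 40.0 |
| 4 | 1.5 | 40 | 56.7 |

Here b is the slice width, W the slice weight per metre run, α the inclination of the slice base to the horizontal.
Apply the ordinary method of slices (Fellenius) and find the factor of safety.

FS = 0.91

Ordinary method of slices: FS = Σ[c'·Δl_i + (W_i cosα_i)·tanφ'] / Σ W_i sinα_i, with Δl_i = b_i / cosα_i.
Slice 1: Δl = 2.2/cos4.5° = 2.207 m; N'_1 = 54·cos4.5° = 53.8; c'Δl = 3.75; W sinα = 4.2
Slice 2: Δl = 2.9/cos21.7° = 3.121 m; N'_2 = 205·cos21.7° = 190.5; c'Δl = 5.31; W sinα = 75.8
Slice 3: Δl = 1.9/cos40.0° = 2.480 m; N'_3 = 121·cos40.0° = 92.7; c'Δl = 4.22; W sinα = 77.8
Slice 4: Δl = 1.5/cos56.7° = 2.732 m; N'_4 = 40·cos56.7° = 22.0; c'Δl = 4.64; W sinα = 33.4
Σc'Δl = 17.9 kN/m; ΣN' = 359.0 kN/m; ΣW sinα = 191.2 kN/m
Resisting = 17.9 + 359.0·tan23.6° = 17.9 + 156.8 = 174.7 kN/m
FS = 174.7 / 191.2 = 0.914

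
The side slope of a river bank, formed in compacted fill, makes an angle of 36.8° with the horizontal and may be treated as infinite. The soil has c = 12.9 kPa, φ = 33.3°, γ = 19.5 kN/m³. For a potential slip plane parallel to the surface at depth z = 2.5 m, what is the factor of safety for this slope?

FS = 1.43

For an infinite slope with a slip plane parallel to the surface (no pore pressure): FS = [c + γz cos²β tanφ] / [γz sinβ cosβ].
γz = 19.5·2.5 = 48.75 kN/m²
Numerator = 12.9 + 48.75·cos²36.8°·tan33.3° = 12.9 + 48.75·0.6412·0.6569 = 33.432 kPa
Denominator = 48.75·sin36.8°·cos36.8° = 48.75·0.5990·0.8007 = 23.383 kPa
FS = 33.432 / 23.383 = 1.430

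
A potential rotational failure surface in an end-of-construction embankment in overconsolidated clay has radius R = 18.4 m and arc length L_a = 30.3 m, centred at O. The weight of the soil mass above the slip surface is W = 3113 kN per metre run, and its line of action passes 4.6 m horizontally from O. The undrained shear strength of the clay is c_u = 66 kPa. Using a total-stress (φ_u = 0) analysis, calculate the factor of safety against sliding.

FS = 2.57

Taking moments about the centre O, the resisting moment is provided by the undrained shear strength acting along the arc:
M_R = c_u·L_a·R = 66·30.30·18.4 = 36796.3 kN·m/m
M_D = W·d = 3113·4.6 = 14319.8 kN·m/m
FS = M_R / M_D = 36796.3 / 14319.8 = 2.570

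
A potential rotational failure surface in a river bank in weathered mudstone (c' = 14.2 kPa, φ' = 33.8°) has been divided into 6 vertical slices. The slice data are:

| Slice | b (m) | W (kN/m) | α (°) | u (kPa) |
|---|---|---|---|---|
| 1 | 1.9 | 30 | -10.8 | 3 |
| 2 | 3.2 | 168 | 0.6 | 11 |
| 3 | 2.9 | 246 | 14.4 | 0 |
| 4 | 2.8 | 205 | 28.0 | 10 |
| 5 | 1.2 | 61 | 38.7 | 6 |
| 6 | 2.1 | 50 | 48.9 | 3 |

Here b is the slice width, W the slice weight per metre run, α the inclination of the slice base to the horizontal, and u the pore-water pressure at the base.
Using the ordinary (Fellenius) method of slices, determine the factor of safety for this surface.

Ordinary method of slices: FS = Σ[c'·Δl_i + (W_i cosα_i − u_i·Δl_i)·tanφ'] / Σ W_i sinα_i, with Δl_i = b_i / cosα_i.
Slice 1: Δl = 1.9/cos(-10.8°) = 1.934 m; N'_1 = 30·cos(-10.8°) − 3·1.934 = 23.7; c'Δl = 27.47; W sinα = -5.6
Slice 2: Δl = 3.2/cos0.6° = 3.200 m; N'_2 = 168·cos0.6° − 11·3.200 = 132.8; c'Δl = 45.44; W sinα = 1.8
Slice 3: Δl = 2.9/cos14.4° = 2.994 m; N'_3 = 246·cos14.4° − 0·2.994 = 238.3; c'Δl = 42.52; W sinα = 61.2
Slice 4: Δl = 2.8/cos28.0° = 3.171 m; N'_4 = 205·cos28.0° − 10·3.171 = 149.3; c'Δl = 45.03; W sinα = 96.2
Slice 5: Δl = 1.2/cos38.7° = 1.538 m; N'_5 = 61·cos38.7° − 6·1.538 = 38.4; c'Δl = 21.83; W sinα = 38.1
Slice 6: Δl = 2.1/cos48.9° = 3.195 m; N'_6 = 50·cos48.9° − 3·3.195 = 23.3; c'Δl = 45.36; W sinα = 37.7
Σc'Δl = 227.7 kN/m; ΣN' = 605.7 kN/m; ΣW sinα = 229.4 kN/m
Resisting = 227.7 + 605.7·tan33.8° = 227.7 + 405.5 = 633.1 kN/m
FS = 633.1 / 229.4 = 2.760

FS = 2.76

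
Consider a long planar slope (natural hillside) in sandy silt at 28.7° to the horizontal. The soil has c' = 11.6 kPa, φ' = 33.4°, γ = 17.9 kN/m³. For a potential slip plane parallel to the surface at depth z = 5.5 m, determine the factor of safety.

For an infinite slope with a slip plane parallel to the surface (no pore pressure): FS = [c' + γz cos²β tanφ'] / [γz sinβ cosβ].
γz = 17.9·5.5 = 98.45 kN/m²
Numerator = 11.6 + 98.45·cos²28.7°·tan33.4° = 11.6 + 98.45·0.7694·0.6594 = 61.545 kPa
Denominator = 98.45·sin28.7°·cos28.7° = 98.45·0.4802·0.8771 = 41.470 kPa
FS = 61.545 / 41.470 = 1.484

FS = 1.48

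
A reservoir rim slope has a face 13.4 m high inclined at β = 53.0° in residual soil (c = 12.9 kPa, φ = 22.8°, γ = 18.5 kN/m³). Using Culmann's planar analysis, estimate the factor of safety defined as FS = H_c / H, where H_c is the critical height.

H_c = (4c/γ) · sinβ cosφ / [1 − cos(β − φ)]
    = (4·12.9/18.5) · sin53.0°·cos22.8° / [1 − cos30.2°]
    = 2.789 · 0.7362 / 0.1357 = 15.13 m
FS = H_c / H = 15.13 / 13.4 = 1.129

FS = 1.13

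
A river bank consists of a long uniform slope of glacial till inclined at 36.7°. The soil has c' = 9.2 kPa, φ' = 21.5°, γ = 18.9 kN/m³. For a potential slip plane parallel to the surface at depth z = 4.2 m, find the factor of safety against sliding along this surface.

FS = 0.77

For an infinite slope with a slip plane parallel to the surface (no pore pressure): FS = [c' + γz cos²β tanφ'] / [γz sinβ cosβ].
γz = 18.9·4.2 = 79.38 kN/m²
Numerator = 9.2 + 79.38·cos²36.7°·tan21.5° = 9.2 + 79.38·0.6428·0.3939 = 29.301 kPa
Denominator = 79.38·sin36.7°·cos36.7° = 79.38·0.5976·0.8018 = 38.036 kPa
FS = 29.301 / 38.036 = 0.770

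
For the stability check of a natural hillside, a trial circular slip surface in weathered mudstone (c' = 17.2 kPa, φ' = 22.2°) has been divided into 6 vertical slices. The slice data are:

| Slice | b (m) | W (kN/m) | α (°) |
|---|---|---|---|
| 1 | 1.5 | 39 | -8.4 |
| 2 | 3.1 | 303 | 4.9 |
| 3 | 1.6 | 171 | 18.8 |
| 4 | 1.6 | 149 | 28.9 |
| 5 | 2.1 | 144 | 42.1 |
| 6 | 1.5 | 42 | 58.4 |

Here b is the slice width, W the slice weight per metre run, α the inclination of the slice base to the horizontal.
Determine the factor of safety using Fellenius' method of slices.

FS = 1.96

Ordinary method of slices: FS = Σ[c'·Δl_i + (W_i cosα_i)·tanφ'] / Σ W_i sinα_i, with Δl_i = b_i / cosα_i.
Slice 1: Δl = 1.5/cos(-8.4°) = 1.516 m; N'_1 = 39·cos(-8.4°) = 38.6; c'Δl = 26.08; W sinα = -5.7
Slice 2: Δl = 3.1/cos4.9° = 3.111 m; N'_2 = 303·cos4.9° = 301.9; c'Δl = 53.52; W sinα = 25.9
Slice 3: Δl = 1.6/cos18.8° = 1.690 m; N'_3 = 171·cos18.8° = 161.9; c'Δl = 29.07; W sinα = 55.1
Slice 4: Δl = 1.6/cos28.9° = 1.828 m; N'_4 = 149·cos28.9° = 130.4; c'Δl = 31.43; W sinα = 72.0
Slice 5: Δl = 2.1/cos42.1° = 2.830 m; N'_5 = 144·cos42.1° = 106.8; c'Δl = 48.68; W sinα = 96.5
Slice 6: Δl = 1.5/cos58.4° = 2.863 m; N'_6 = 42·cos58.4° = 22.0; c'Δl = 49.24; W sinα = 35.8
Σc'Δl = 238.0 kN/m; ΣN' = 761.6 kN/m; ΣW sinα = 279.6 kN/m
Resisting = 238.0 + 761.6·tan22.2° = 238.0 + 310.8 = 548.8 kN/m
FS = 548.8 / 279.6 = 1.963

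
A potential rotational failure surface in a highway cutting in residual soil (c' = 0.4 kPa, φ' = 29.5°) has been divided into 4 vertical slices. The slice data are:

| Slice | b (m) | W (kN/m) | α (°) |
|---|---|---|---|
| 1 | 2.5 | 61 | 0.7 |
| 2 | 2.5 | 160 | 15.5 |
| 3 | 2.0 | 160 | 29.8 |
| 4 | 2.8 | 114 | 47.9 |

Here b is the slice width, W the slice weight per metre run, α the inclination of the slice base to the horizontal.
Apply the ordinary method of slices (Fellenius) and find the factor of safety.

FS = 1.20

Ordinary method of slices: FS = Σ[c'·Δl_i + (W_i cosα_i)·tanφ'] / Σ W_i sinα_i, with Δl_i = b_i / cosα_i.
Slice 1: Δl = 2.5/cos0.7° = 2.500 m; N'_1 = 61·cos0.7° = 61.0; c'Δl = 1.00; W sinα = 0.7
Slice 2: Δl = 2.5/cos15.5° = 2.594 m; N'_2 = 160·cos15.5° = 154.2; c'Δl = 1.04; W sinα = 42.8
Slice 3: Δl = 2.0/cos29.8° = 2.305 m; N'_3 = 160·cos29.8° = 138.8; c'Δl = 0.92; W sinα = 79.5
Slice 4: Δl = 2.8/cos47.9° = 4.176 m; N'_4 = 114·cos47.9° = 76.4; c'Δl = 1.67; W sinα = 84.6
Σc'Δl = 4.6 kN/m; ΣN' = 430.4 kN/m; ΣW sinα = 207.6 kN/m
Resisting = 4.6 + 430.4·tan29.5° = 4.6 + 243.5 = 248.2 kN/m
FS = 248.2 / 207.6 = 1.195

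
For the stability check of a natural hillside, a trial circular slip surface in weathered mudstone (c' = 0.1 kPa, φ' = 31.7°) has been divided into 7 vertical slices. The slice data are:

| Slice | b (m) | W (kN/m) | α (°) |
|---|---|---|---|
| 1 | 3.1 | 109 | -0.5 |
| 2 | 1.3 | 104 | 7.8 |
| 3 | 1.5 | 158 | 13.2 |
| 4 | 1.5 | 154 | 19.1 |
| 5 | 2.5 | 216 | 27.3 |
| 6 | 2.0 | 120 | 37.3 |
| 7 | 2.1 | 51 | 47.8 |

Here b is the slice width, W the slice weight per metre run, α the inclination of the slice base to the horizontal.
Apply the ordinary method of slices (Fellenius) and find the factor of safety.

FS = 1.67

Ordinary method of slices: FS = Σ[c'·Δl_i + (W_i cosα_i)·tanφ'] / Σ W_i sinα_i, with Δl_i = b_i / cosα_i.
Slice 1: Δl = 3.1/cos(-0.5°) = 3.100 m; N'_1 = 109·cos(-0.5°) = 109.0; c'Δl = 0.31; W sinα = -1.0
Slice 2: Δl = 1.3/cos7.8° = 1.312 m; N'_2 = 104·cos7.8° = 103.0; c'Δl = 0.13; W sinα = 14.1
Slice 3: Δl = 1.5/cos13.2° = 1.541 m; N'_3 = 158·cos13.2° = 153.8; c'Δl = 0.15; W sinα = 36.1
Slice 4: Δl = 1.5/cos19.1° = 1.587 m; N'_4 = 154·cos19.1° = 145.5; c'Δl = 0.16; W sinα = 50.4
Slice 5: Δl = 2.5/cos27.3° = 2.813 m; N'_5 = 216·cos27.3° = 191.9; c'Δl = 0.28; W sinα = 99.1
Slice 6: Δl = 2.0/cos37.3° = 2.514 m; N'_6 = 120·cos37.3° = 95.5; c'Δl = 0.25; W sinα = 72.7
Slice 7: Δl = 2.1/cos47.8° = 3.126 m; N'_7 = 51·cos47.8° = 34.3; c'Δl = 0.31; W sinα = 37.8
Σc'Δl = 1.6 kN/m; ΣN' = 833.0 kN/m; ΣW sinα = 309.2 kN/m
Resisting = 1.6 + 833.0·tan31.7° = 1.6 + 514.5 = 516.1 kN/m
FS = 516.1 / 309.2 = 1.669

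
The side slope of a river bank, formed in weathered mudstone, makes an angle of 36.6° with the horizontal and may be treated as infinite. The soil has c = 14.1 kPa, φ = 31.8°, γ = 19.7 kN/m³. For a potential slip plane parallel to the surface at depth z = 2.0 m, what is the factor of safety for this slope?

FS = 1.58

For an infinite slope with a slip plane parallel to the surface (no pore pressure): FS = [c + γz cos²β tanφ] / [γz sinβ cosβ].
γz = 19.7·2.0 = 39.40 kN/m²
Numerator = 14.1 + 39.40·cos²36.6°·tan31.8° = 14.1 + 39.40·0.6445·0.6200 = 29.845 kPa
Denominator = 39.40·sin36.6°·cos36.6° = 39.40·0.5962·0.8028 = 18.859 kPa
FS = 29.845 / 18.859 = 1.583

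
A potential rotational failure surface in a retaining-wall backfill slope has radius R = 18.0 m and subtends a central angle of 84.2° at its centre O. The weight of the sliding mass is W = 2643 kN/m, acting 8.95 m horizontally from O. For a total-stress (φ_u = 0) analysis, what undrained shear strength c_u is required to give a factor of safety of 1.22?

c_u = 60.6 kPa

FS = c_u·L_a·R / (W·d), so c_u = FS·W·d / (L_a·R).
Arc length L_a = R·θ = 18.0·(84.2°·π/180) = 18.0·1.4696 = 26.45 m
c_u = 1.22·2643·8.95 / (26.45·18.0) = 28858.9 / 476.14 = 60.61 kPa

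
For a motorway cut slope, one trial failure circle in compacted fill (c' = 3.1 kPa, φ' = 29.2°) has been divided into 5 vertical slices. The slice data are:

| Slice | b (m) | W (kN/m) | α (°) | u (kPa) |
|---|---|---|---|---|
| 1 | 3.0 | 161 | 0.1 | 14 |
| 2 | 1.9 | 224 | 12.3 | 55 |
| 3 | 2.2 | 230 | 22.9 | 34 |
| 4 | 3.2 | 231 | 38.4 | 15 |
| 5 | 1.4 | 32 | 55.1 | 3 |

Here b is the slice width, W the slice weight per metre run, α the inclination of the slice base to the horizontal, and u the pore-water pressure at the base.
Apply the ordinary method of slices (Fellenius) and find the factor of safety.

FS = 1.04

Ordinary method of slices: FS = Σ[c'·Δl_i + (W_i cosα_i − u_i·Δl_i)·tanφ'] / Σ W_i sinα_i, with Δl_i = b_i / cosα_i.
Slice 1: Δl = 3.0/cos0.1° = 3.000 m; N'_1 = 161·cos0.1° − 14·3.000 = 119.0; c'Δl = 9.30; W sinα = 0.3
Slice 2: Δl = 1.9/cos12.3° = 1.945 m; N'_2 = 224·cos12.3° − 55·1.945 = 111.9; c'Δl = 6.03; W sinα = 47.7
Slice 3: Δl = 2.2/cos22.9° = 2.388 m; N'_3 = 230·cos22.9° − 34·2.388 = 130.7; c'Δl = 7.40; W sinα = 89.5
Slice 4: Δl = 3.2/cos38.4° = 4.083 m; N'_4 = 231·cos38.4° − 15·4.083 = 119.8; c'Δl = 12.66; W sinα = 143.5
Slice 5: Δl = 1.4/cos55.1° = 2.447 m; N'_5 = 32·cos55.1° − 3·2.447 = 11.0; c'Δl = 7.59; W sinα = 26.2
Σc'Δl = 43.0 kN/m; ΣN' = 492.3 kN/m; ΣW sinα = 307.2 kN/m
Resisting = 43.0 + 492.3·tan29.2° = 43.0 + 275.2 = 318.1 kN/m
FS = 318.1 / 307.2 = 1.035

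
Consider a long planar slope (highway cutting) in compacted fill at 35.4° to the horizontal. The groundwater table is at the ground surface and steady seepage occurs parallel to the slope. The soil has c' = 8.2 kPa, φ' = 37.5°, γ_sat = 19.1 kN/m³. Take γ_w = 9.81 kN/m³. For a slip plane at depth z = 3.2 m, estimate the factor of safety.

With seepage parallel to the slope and the water table at the surface, the effective normal stress on the slip plane uses the buoyant unit weight γ' = γ_sat − γ_w while the driving shear stress uses γ_sat:
FS = [c' + γ' z cos²β tanφ'] / [γ_sat z sinβ cosβ]
γ' = 19.1 − 9.81 = 9.29 kN/m³
Numerator = 8.2 + 9.29·3.2·cos²35.4°·tan37.5° = 8.2 + 9.29·3.2·0.6644·0.7673 = 23.356 kPa
Denominator = 19.1·3.2·sin35.4°·cos35.4° = 19.1·3.2·0.5793·0.8151 = 28.860 kPa
FS = 23.356 / 28.860 = 0.809

FS = 0.81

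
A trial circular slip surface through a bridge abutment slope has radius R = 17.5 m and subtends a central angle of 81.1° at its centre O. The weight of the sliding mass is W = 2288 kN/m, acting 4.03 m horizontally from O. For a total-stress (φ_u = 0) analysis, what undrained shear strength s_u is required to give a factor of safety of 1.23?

FS = s_u·L_a·R / (W·d), so s_u = FS·W·d / (L_a·R).
Arc length L_a = R·θ = 17.5·(81.1°·π/180) = 17.5·1.4155 = 24.77 m
s_u = 1.23·2288·4.03 / (24.77·17.5) = 11341.4 / 433.49 = 26.16 kPa

s_u = 26.2 kPa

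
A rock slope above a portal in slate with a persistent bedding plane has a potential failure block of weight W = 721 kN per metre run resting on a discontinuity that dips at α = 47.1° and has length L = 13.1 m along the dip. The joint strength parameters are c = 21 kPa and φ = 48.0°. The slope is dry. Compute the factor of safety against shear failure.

Resolving the block weight along and normal to the plane and applying the Mohr–Coulomb strength on the joint:
N' = W cosα = 721·cos47.1° = 490.8 kN/m
Driving force T = W sinα = 721·sin47.1° = 528.2 kN/m
Resisting force R = c·L + N'·tanφ = 21·13.1 + 490.8·tan48.0° = 275.1 + 545.1 = 820.2 kN/m
FS = R / T = 820.2 / 528.2 = 1.553

FS = 1.55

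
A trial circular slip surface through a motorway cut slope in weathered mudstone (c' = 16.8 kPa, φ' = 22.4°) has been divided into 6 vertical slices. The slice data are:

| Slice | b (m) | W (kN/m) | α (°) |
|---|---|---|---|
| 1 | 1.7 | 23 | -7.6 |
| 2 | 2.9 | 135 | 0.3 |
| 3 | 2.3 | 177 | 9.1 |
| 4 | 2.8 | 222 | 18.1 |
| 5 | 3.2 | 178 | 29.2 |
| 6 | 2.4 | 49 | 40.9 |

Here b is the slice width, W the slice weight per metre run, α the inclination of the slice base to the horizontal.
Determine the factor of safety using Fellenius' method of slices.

FS = 2.74

Ordinary method of slices: FS = Σ[c'·Δl_i + (W_i cosα_i)·tanφ'] / Σ W_i sinα_i, with Δl_i = b_i / cosα_i.
Slice 1: Δl = 1.7/cos(-7.6°) = 1.715 m; N'_1 = 23·cos(-7.6°) = 22.8; c'Δl = 28.81; W sinα = -3.0
Slice 2: Δl = 2.9/cos0.3° = 2.900 m; N'_2 = 135·cos0.3° = 135.0; c'Δl = 48.72; W sinα = 0.7
Slice 3: Δl = 2.3/cos9.1° = 2.329 m; N'_3 = 177·cos9.1° = 174.8; c'Δl = 39.13; W sinα = 28.0
Slice 4: Δl = 2.8/cos18.1° = 2.946 m; N'_4 = 222·cos18.1° = 211.0; c'Δl = 49.49; W sinα = 69.0
Slice 5: Δl = 3.2/cos29.2° = 3.666 m; N'_5 = 178·cos29.2° = 155.4; c'Δl = 61.59; W sinα = 86.8
Slice 6: Δl = 2.4/cos40.9° = 3.175 m; N'_6 = 49·cos40.9° = 37.0; c'Δl = 53.34; W sinα = 32.1
Σc'Δl = 281.1 kN/m; ΣN' = 736.0 kN/m; ΣW sinα = 213.6 kN/m
Resisting = 281.1 + 736.0·tan22.4° = 281.1 + 303.4 = 584.4 kN/m
FS = 584.4 / 213.6 = 2.737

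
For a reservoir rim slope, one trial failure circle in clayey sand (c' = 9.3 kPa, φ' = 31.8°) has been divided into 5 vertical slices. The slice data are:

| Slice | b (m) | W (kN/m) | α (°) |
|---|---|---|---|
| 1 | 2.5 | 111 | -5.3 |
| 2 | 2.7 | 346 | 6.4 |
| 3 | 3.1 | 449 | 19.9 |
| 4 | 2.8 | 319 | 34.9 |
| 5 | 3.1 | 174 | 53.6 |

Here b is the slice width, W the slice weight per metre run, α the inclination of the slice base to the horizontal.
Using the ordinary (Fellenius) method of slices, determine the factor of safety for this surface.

FS = 1.84

Ordinary method of slices: FS = Σ[c'·Δl_i + (W_i cosα_i)·tanφ'] / Σ W_i sinα_i, with Δl_i = b_i / cosα_i.
Slice 1: Δl = 2.5/cos(-5.3°) = 2.511 m; N'_1 = 111·cos(-5.3°) = 110.5; c'Δl = 23.35; W sinα = -10.3
Slice 2: Δl = 2.7/cos6.4° = 2.717 m; N'_2 = 346·cos6.4° = 343.8; c'Δl = 25.27; W sinα = 38.6
Slice 3: Δl = 3.1/cos19.9° = 3.297 m; N'_3 = 449·cos19.9° = 422.2; c'Δl = 30.66; W sinα = 152.8
Slice 4: Δl = 2.8/cos34.9° = 3.414 m; N'_4 = 319·cos34.9° = 261.6; c'Δl = 31.75; W sinα = 182.5
Slice 5: Δl = 3.1/cos53.6° = 5.224 m; N'_5 = 174·cos53.6° = 103.3; c'Δl = 48.58; W sinα = 140.1
Σc'Δl = 159.6 kN/m; ΣN' = 1241.4 kN/m; ΣW sinα = 503.7 kN/m
Resisting = 159.6 + 1241.4·tan31.8° = 159.6 + 769.7 = 929.3 kN/m
FS = 929.3 / 503.7 = 1.845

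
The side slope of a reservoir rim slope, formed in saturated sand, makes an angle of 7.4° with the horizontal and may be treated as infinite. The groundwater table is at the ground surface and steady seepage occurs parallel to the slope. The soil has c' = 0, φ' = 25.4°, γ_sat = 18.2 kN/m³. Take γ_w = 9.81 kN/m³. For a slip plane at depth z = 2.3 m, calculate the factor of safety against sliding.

With seepage parallel to the slope and the water table at the surface, the effective normal stress on the slip plane uses the buoyant unit weight γ' = γ_sat − γ_w while the driving shear stress uses γ_sat:
FS = [c' + γ' z cos²β tanφ'] / [γ_sat z sinβ cosβ]
(For c' = 0 this reduces to FS = (γ'/γ_sat)·tanφ'/tanβ.)
γ' = 18.2 − 9.81 = 8.39 kN/m³
Numerator = 0.0 + 8.39·2.3·cos²7.4°·tan25.4° = 0.0 + 8.39·2.3·0.9834·0.4748 = 9.011 kPa
Denominator = 18.2·2.3·sin7.4°·cos7.4° = 18.2·2.3·0.1288·0.9917 = 5.346 kPa
FS = 9.011 / 5.346 = 1.685

FS = 1.69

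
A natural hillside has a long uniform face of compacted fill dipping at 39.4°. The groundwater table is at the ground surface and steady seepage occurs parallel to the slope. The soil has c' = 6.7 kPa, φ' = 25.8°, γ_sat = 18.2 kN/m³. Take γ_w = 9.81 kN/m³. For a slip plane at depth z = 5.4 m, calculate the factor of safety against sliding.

With seepage parallel to the slope and the water table at the surface, the effective normal stress on the slip plane uses the buoyant unit weight γ' = γ_sat − γ_w while the driving shear stress uses γ_sat:
FS = [c' + γ' z cos²β tanφ'] / [γ_sat z sinβ cosβ]
γ' = 18.2 − 9.81 = 8.39 kN/m³
Numerator = 6.7 + 8.39·5.4·cos²39.4°·tan25.8° = 6.7 + 8.39·5.4·0.5971·0.4834 = 19.778 kPa
Denominator = 18.2·5.4·sin39.4°·cos39.4° = 18.2·5.4·0.6347·0.7727 = 48.204 kPa
FS = 19.778 / 48.204 = 0.410

FS = 0.41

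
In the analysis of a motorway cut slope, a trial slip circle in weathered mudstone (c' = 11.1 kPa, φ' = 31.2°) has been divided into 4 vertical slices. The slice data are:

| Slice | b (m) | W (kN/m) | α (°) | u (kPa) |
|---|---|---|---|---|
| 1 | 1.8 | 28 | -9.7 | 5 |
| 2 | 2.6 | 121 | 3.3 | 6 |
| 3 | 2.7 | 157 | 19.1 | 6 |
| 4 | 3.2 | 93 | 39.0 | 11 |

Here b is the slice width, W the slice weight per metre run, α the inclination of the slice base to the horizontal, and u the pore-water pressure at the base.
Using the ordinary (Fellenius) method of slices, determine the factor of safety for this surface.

Ordinary method of slices: FS = Σ[c'·Δl_i + (W_i cosα_i − u_i·Δl_i)·tanφ'] / Σ W_i sinα_i, with Δl_i = b_i / cosα_i.
Slice 1: Δl = 1.8/cos(-9.7°) = 1.826 m; N'_1 = 28·cos(-9.7°) − 5·1.826 = 18.5; c'Δl = 20.27; W sinα = -4.7
Slice 2: Δl = 2.6/cos3.3° = 2.604 m; N'_2 = 121·cos3.3° − 6·2.604 = 105.2; c'Δl = 28.91; W sinα = 7.0
Slice 3: Δl = 2.7/cos19.1° = 2.857 m; N'_3 = 157·cos19.1° − 6·2.857 = 131.2; c'Δl = 31.72; W sinα = 51.4
Slice 4: Δl = 3.2/cos39.0° = 4.118 m; N'_4 = 93·cos39.0° − 11·4.118 = 27.0; c'Δl = 45.71; W sinα = 58.5
Σc'Δl = 126.6 kN/m; ΣN' = 281.8 kN/m; ΣW sinα = 112.1 kN/m
Resisting = 126.6 + 281.8·tan31.2° = 126.6 + 170.7 = 297.3 kN/m
FS = 297.3 / 112.1 = 2.651

FS = 2.65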